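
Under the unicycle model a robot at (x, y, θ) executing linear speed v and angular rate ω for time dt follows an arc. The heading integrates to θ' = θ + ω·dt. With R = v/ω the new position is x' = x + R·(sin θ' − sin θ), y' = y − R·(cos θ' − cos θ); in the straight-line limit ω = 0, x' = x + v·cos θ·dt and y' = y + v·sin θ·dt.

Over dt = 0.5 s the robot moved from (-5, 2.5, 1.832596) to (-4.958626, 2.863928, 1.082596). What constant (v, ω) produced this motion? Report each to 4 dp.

v = 0.7500, ω = -1.5000

Δθ = 1.082596 − 1.832596 = -0.750000
ω = Δθ/dt = -0.750000/0.5 = -1.5000
R = −Δy/(cos θ' − cos θ) = -0.5000
v = R·ω = -0.5000·-1.5000 = 0.7500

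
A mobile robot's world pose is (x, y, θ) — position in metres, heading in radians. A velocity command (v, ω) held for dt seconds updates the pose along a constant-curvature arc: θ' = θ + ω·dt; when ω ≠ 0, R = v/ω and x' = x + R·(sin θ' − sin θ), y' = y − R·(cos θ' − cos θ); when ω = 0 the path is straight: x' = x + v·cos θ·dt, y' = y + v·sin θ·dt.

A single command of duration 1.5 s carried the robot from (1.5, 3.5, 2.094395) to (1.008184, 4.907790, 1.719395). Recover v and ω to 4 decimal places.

v = 1.0000, ω = -0.2500

Δθ = 1.719395 − 2.094395 = -0.375000
ω = Δθ/dt = -0.375000/1.5 = -0.2500
R = −Δy/(cos θ' − cos θ) = -4.0000
v = R·ω = -4.0000·-0.2500 = 1.0000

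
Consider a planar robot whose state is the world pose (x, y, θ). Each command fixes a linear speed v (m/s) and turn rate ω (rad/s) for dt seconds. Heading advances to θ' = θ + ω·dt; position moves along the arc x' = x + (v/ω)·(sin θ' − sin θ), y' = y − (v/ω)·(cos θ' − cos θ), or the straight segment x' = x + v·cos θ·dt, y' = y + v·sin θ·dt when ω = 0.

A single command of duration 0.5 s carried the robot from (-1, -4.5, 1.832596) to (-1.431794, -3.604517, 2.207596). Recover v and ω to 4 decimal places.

v = 2.0000, ω = 0.7500

Δθ = 2.207596 − 1.832596 = 0.375000
ω = Δθ/dt = 0.375000/0.5 = 0.7500
R = −Δy/(cos θ' − cos θ) = 2.6667
v = R·ω = 2.6667·0.7500 = 2.0000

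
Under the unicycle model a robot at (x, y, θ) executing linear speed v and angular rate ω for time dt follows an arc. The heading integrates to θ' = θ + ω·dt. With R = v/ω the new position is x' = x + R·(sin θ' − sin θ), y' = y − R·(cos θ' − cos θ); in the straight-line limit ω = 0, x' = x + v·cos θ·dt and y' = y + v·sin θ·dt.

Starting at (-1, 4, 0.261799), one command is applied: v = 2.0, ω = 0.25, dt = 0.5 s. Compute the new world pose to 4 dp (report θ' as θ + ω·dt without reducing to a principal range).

θ' = 0.2618 + 0.25·0.5 = 0.3868
R = v/ω = 2.0/0.25 = 8.0000
x' = -1 + 8.0000·(sin 0.3868 − sin 0.2618) = -0.0527
y' = 4 − 8.0000·(cos 0.3868 − cos 0.2618) = 4.3184

(-0.0527, 4.3184, 0.3868)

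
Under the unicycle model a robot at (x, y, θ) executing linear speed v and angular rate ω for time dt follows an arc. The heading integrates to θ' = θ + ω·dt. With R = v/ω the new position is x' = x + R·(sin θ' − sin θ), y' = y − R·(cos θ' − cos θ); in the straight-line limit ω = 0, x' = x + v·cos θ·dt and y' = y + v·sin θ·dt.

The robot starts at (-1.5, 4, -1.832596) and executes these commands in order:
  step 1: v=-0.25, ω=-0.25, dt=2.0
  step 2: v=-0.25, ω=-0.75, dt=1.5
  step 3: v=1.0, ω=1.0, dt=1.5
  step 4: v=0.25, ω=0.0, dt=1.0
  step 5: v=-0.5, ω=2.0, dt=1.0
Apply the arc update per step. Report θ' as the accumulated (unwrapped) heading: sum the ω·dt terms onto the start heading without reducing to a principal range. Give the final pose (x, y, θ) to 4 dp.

step 1: θ'=-2.3326 (R=1.0000) → pose (-1.2577, 4.4314, -2.3326)
step 2: θ'=-3.4576 (R=0.3333) → pose (-0.9129, 4.5182, -3.4576)
step 3: θ'=-1.9576 (R=1.0000) → pose (-2.1498, 3.9449, -1.9576)
step 4: θ'=-1.9576 (straight) → pose (-2.2441, 3.7134, -1.9576)
step 5: θ'=0.0424 (R=-0.2500) → pose (-2.4862, 4.0575, 0.0424)

(-2.4862, 4.0575, 0.0424)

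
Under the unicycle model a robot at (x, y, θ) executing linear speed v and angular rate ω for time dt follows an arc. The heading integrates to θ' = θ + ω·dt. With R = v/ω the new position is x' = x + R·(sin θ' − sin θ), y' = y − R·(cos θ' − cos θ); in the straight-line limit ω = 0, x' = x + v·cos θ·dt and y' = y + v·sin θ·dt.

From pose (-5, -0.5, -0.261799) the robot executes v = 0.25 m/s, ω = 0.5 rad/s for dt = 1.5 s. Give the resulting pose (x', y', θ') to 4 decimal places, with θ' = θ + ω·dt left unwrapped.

(-4.6361, -0.4586, 0.4882)

θ' = -0.2618 + 0.5·1.5 = 0.4882
R = v/ω = 0.25/0.5 = 0.5000
x' = -5 + 0.5000·(sin 0.4882 − sin -0.2618) = -4.6361
y' = -0.5 − 0.5000·(cos 0.4882 − cos -0.2618) = -0.4586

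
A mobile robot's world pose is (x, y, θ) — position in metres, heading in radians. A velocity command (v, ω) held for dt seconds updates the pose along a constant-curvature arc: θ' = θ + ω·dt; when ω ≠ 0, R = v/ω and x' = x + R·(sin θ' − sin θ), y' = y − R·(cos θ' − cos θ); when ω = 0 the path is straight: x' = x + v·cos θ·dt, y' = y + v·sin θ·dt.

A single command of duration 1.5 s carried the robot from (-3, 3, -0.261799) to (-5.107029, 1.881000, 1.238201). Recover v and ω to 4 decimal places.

Δθ = 1.238201 − -0.261799 = 1.500000
ω = Δθ/dt = 1.500000/1.5 = 1.0000
R = Δx/(sin θ' − sin θ) = -1.7500
v = R·ω = -1.7500·1.0000 = -1.7500

v = -1.7500, ω = 1.0000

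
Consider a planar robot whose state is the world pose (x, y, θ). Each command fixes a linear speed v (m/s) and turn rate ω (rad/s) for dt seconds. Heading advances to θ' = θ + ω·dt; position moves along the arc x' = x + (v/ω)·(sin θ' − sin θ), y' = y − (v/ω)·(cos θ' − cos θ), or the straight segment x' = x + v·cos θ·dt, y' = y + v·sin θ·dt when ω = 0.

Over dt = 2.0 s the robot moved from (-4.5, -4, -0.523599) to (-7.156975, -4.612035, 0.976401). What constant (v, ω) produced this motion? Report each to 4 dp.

v = -1.5000, ω = 0.7500

Δθ = 0.976401 − -0.523599 = 1.500000
ω = Δθ/dt = 1.500000/2.0 = 0.7500
R = Δx/(sin θ' − sin θ) = -2.0000
v = R·ω = -2.0000·0.7500 = -1.5000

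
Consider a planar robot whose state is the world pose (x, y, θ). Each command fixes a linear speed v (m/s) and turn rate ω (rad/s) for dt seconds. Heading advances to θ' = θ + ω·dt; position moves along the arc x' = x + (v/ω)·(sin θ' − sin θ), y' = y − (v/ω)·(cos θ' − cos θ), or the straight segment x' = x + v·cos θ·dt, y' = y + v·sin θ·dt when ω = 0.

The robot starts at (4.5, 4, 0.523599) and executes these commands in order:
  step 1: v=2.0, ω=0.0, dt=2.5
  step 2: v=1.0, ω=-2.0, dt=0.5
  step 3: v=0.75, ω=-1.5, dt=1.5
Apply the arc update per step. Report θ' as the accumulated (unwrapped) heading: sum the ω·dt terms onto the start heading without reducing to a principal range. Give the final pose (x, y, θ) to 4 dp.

step 1: θ'=0.5236 (straight) → pose (8.8301, 6.5000, 0.5236)
step 2: θ'=-0.4764 (R=-0.5000) → pose (9.3094, 6.5113, -0.4764)
step 3: θ'=-2.7264 (R=-0.5000) → pose (9.2818, 5.6095, -2.7264)

(9.2818, 5.6095, -2.7264)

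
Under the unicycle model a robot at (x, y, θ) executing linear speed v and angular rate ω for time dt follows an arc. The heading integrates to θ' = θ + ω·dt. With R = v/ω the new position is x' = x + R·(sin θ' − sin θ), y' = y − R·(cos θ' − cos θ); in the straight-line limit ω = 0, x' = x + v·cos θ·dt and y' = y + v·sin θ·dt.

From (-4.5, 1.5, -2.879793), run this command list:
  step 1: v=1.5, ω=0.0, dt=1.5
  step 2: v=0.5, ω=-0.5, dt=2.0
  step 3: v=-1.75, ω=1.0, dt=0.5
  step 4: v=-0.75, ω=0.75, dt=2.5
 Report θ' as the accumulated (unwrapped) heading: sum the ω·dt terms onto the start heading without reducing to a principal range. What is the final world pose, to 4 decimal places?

(-5.6066, 1.7755, -1.5048)

step 1: θ'=-2.8798 (straight) → pose (-6.6733, 0.9177, -2.8798)
step 2: θ'=-3.8798 (R=-1.0000) → pose (-7.6051, 1.1439, -3.8798)
step 3: θ'=-3.3798 (R=-1.7500) → pose (-6.8404, 0.7378, -3.3798)
step 4: θ'=-1.5048 (R=-1.0000) → pose (-5.6066, 1.7755, -1.5048)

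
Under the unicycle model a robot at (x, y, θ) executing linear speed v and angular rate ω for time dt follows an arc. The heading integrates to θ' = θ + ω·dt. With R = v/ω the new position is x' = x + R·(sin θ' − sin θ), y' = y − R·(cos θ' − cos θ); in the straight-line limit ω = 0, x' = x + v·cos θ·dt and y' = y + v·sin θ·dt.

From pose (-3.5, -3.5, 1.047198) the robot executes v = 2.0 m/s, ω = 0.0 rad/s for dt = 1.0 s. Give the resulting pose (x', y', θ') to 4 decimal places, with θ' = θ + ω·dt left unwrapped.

(-2.5000, -1.7679, 1.0472)

θ' = 1.0472 + 0.0·1.0 = 1.0472
ω = 0 → straight: x' = -3.5 + 2.0·cos(1.0472)·1.0 = -2.5000
y' = -3.5 + 2.0·sin(1.0472)·1.0 = -1.7679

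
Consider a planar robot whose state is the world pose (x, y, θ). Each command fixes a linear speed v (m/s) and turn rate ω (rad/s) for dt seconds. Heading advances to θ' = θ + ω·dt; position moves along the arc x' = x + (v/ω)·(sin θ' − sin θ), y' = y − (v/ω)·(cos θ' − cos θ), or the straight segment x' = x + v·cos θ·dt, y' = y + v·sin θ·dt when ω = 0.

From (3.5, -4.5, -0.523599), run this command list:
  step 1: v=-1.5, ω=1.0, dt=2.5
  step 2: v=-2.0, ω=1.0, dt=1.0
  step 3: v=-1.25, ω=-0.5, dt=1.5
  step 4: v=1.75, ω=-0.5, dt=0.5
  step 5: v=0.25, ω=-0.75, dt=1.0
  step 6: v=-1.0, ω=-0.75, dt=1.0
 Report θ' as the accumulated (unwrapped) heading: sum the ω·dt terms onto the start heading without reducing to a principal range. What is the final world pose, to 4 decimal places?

step 1: θ'=1.9764 (R=-1.5000) → pose (1.3717, -6.3909, 1.9764)
step 2: θ'=2.9764 (R=-2.0000) → pose (2.8805, -7.5745, 2.9764)
step 3: θ'=2.2264 (R=2.5000) → pose (4.4511, -8.5164, 2.2264)
step 4: θ'=1.9764 (R=-3.5000) → pose (4.0095, -7.7637, 1.9764)
step 5: θ'=1.2264 (R=-0.3333) → pose (4.0020, -7.5196, 1.2264)
step 6: θ'=0.4764 (R=1.3333) → pose (3.3584, -8.2543, 0.4764)

(3.3584, -8.2543, 0.4764)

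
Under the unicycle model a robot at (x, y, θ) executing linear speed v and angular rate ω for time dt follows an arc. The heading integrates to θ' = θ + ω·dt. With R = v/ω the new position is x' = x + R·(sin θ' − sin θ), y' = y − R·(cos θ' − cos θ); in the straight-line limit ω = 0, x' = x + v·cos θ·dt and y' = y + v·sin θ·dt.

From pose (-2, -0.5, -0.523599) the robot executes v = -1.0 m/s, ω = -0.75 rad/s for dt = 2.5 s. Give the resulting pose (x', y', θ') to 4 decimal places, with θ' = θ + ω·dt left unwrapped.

θ' = -0.5236 + -0.75·2.5 = -2.3986
R = v/ω = -1.0/-0.75 = 1.3333
x' = -2 + 1.3333·(sin -2.3986 − sin -0.5236) = -2.2353
y' = -0.5 − 1.3333·(cos -2.3986 − cos -0.5236) = 1.6366

(-2.2353, 1.6366, -2.3986)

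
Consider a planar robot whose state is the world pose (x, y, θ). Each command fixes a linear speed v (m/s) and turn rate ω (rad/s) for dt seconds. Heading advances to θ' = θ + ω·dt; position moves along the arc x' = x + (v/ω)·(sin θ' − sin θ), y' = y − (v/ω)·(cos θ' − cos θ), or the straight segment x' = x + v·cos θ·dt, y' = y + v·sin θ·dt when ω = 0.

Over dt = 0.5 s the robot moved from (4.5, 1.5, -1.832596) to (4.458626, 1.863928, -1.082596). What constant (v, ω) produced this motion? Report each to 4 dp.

v = -0.7500, ω = 1.5000

Δθ = -1.082596 − -1.832596 = 0.750000
ω = Δθ/dt = 0.750000/0.5 = 1.5000
R = −Δy/(cos θ' − cos θ) = -0.5000
v = R·ω = -0.5000·1.5000 = -0.7500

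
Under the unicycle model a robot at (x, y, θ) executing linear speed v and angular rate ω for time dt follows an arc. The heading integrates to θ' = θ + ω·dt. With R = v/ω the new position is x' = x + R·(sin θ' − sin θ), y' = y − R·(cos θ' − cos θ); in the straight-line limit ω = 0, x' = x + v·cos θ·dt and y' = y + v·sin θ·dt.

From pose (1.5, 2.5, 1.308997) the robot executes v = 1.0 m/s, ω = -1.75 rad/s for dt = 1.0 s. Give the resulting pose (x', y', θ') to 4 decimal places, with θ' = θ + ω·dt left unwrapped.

θ' = 1.3090 + -1.75·1.0 = -0.4410
R = v/ω = 1.0/-1.75 = -0.5714
x' = 1.5 + -0.5714·(sin -0.4410 − sin 1.3090) = 2.2959
y' = 2.5 − -0.5714·(cos -0.4410 − cos 1.3090) = 2.8689

(2.2959, 2.8689, -0.4410)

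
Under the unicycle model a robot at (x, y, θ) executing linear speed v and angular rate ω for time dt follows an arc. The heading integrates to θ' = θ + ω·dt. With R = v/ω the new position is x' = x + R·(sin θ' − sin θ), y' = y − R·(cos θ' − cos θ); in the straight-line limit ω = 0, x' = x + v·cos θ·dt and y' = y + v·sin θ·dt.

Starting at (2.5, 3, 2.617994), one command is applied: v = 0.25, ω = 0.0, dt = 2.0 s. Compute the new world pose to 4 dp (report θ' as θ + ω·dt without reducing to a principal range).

(2.0670, 3.2500, 2.6180)

θ' = 2.6180 + 0.0·2.0 = 2.6180
ω = 0 → straight: x' = 2.5 + 0.25·cos(2.6180)·2.0 = 2.0670
y' = 3 + 0.25·sin(2.6180)·2.0 = 3.2500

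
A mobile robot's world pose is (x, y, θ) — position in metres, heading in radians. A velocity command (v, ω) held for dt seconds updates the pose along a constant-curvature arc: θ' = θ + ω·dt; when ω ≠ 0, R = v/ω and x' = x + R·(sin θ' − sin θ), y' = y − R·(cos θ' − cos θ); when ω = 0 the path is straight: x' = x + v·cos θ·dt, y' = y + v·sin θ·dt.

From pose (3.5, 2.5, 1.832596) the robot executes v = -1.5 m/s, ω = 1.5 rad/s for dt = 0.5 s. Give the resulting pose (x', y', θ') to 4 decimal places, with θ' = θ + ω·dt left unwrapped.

θ' = 1.8326 + 1.5·0.5 = 2.5826
R = v/ω = -1.5/1.5 = -1.0000
x' = 3.5 + -1.0000·(sin 2.5826 − sin 1.8326) = 3.9356
y' = 2.5 − -1.0000·(cos 2.5826 − cos 1.8326) = 1.9110

(3.9356, 1.9110, 2.5826)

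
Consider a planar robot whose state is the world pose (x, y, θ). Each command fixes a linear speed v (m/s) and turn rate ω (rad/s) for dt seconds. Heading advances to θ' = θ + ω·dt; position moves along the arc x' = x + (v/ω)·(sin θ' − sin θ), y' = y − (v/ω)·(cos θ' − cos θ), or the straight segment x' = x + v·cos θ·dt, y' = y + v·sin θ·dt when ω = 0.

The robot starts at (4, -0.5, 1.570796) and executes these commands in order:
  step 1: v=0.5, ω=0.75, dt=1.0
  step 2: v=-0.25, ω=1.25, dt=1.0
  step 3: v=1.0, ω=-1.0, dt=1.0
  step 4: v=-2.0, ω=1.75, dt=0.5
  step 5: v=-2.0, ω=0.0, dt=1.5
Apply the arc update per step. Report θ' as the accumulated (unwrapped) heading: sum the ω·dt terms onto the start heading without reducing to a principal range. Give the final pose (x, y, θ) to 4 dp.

step 1: θ'=2.3208 (R=0.6667) → pose (3.8211, -0.0456, 2.3208)
step 2: θ'=3.5708 (R=-0.2000) → pose (4.0507, -0.0911, 3.5708)
step 3: θ'=2.5708 (R=-1.0000) → pose (3.0942, -0.0233, 2.5708)
step 4: θ'=3.4458 (R=-1.1429) → pose (4.0541, -0.1520, 3.4458)
step 5: θ'=3.4458 (straight) → pose (6.9163, 0.7466, 3.4458)

(6.9163, 0.7466, 3.4458)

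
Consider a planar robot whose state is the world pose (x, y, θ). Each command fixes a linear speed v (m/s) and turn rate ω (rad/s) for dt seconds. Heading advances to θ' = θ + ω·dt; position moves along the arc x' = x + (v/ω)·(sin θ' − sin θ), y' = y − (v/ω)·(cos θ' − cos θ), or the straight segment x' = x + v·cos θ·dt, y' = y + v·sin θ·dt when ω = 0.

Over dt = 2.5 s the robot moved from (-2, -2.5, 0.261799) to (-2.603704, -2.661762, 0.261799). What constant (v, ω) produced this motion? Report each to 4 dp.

Δθ = 0.261799 − 0.261799 = 0.000000
ω = Δθ/dt = 0.000000/2.5 = 0.0000
ω = 0 → v = (Δx·cos θ + Δy·sin θ)/dt = -0.2500

v = -0.2500, ω = 0.0000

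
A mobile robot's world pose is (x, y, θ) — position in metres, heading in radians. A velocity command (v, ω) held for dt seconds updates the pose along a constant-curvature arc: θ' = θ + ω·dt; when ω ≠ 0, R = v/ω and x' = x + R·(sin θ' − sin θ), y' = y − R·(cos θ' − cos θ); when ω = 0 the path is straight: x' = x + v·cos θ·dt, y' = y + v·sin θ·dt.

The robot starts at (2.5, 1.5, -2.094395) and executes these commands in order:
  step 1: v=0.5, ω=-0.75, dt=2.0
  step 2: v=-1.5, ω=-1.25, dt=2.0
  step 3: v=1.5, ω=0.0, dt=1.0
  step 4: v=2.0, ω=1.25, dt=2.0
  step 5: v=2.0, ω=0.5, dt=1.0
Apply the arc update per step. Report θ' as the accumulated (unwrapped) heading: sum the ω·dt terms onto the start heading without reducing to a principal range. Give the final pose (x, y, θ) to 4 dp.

step 1: θ'=-3.5944 (R=-0.6667) → pose (1.6310, 1.2339, -3.5944)
step 2: θ'=-6.0944 (R=1.2000) → pose (1.3312, -1.0239, -6.0944)
step 3: θ'=-6.0944 (straight) → pose (2.8046, -0.7424, -6.0944)
step 4: θ'=-3.5944 (R=1.6000) → pose (3.2043, 2.2679, -3.5944)
step 5: θ'=-3.0944 (R=4.0000) → pose (1.2656, 2.6666, -3.0944)

(1.2656, 2.6666, -3.0944)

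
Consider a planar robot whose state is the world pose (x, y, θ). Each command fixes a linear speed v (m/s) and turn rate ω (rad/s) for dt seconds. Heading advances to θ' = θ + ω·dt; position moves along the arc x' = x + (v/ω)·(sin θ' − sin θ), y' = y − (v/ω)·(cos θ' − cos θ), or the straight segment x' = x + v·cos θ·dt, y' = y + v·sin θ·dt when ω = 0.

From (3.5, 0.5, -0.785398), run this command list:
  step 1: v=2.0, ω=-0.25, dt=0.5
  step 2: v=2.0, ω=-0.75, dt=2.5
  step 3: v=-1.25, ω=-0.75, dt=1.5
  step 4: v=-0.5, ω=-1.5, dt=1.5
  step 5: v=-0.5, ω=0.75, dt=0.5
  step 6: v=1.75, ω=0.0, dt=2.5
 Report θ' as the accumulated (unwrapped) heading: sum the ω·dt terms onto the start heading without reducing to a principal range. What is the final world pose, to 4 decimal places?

(8.1415, -3.3060, -5.7854)

step 1: θ'=-0.9104 (R=-8.0000) → pose (4.1611, -0.2494, -0.9104)
step 2: θ'=-2.7854 (R=-2.6667) → pose (2.9850, -4.3845, -2.7854)
step 3: θ'=-3.9104 (R=1.6667) → pose (4.7250, -4.7487, -3.9104)
step 4: θ'=-6.1604 (R=0.3333) → pose (4.5341, -5.3191, -6.1604)
step 5: θ'=-5.7854 (R=-0.6667) → pose (4.2974, -5.3949, -5.7854)
step 6: θ'=-5.7854 (straight) → pose (8.1415, -3.3060, -5.7854)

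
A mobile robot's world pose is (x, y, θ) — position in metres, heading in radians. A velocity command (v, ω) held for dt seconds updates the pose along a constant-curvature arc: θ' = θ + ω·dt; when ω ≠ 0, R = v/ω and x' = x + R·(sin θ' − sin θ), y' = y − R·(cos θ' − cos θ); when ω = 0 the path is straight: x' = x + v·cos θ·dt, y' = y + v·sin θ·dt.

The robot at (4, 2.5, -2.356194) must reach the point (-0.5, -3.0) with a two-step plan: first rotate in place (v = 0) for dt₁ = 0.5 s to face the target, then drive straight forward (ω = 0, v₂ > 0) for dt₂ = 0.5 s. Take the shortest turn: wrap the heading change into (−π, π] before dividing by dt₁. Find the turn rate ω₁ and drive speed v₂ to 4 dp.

heading to target = atan2(-3−2.5, -0.5−4) = -2.2565
Δθ = wrap(-2.2565 − -2.3562) = 0.0997; ω₁ = Δθ/dt₁ = 0.1993
distance = √((-0.5−4)² + (-3−2.5)²) = 7.1063; v₂ = distance/dt₂ = 14.2127

ω₁ = 0.1993, v₂ = 14.2127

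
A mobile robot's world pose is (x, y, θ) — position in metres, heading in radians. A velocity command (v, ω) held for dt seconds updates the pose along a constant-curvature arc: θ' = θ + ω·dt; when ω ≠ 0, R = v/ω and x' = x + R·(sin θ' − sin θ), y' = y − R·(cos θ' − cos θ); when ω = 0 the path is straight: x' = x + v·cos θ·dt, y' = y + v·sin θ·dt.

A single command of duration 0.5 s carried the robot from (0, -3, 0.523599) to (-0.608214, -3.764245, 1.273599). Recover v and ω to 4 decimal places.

Δθ = 1.273599 − 0.523599 = 0.750000
ω = Δθ/dt = 0.750000/0.5 = 1.5000
R = −Δy/(cos θ' − cos θ) = -1.3333
v = R·ω = -1.3333·1.5000 = -2.0000

v = -2.0000, ω = 1.5000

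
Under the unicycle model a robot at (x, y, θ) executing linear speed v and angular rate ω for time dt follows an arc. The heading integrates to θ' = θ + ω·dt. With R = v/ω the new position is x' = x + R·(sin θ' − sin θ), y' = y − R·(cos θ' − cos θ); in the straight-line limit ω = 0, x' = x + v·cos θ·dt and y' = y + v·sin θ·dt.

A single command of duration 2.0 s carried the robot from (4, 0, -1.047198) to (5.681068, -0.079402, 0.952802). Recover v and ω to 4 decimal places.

v = 1.0000, ω = 1.0000

Δθ = 0.952802 − -1.047198 = 2.000000
ω = Δθ/dt = 2.000000/2.0 = 1.0000
R = Δx/(sin θ' − sin θ) = 1.0000
v = R·ω = 1.0000·1.0000 = 1.0000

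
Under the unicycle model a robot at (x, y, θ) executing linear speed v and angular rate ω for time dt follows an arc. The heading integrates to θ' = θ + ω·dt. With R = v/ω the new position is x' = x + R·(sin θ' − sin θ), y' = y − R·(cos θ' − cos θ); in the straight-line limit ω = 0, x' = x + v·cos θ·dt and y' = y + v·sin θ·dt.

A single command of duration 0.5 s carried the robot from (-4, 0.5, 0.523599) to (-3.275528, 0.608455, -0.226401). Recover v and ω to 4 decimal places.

v = 1.5000, ω = -1.5000

Δθ = -0.226401 − 0.523599 = -0.750000
ω = Δθ/dt = -0.750000/0.5 = -1.5000
R = Δx/(sin θ' − sin θ) = -1.0000
v = R·ω = -1.0000·-1.5000 = 1.5000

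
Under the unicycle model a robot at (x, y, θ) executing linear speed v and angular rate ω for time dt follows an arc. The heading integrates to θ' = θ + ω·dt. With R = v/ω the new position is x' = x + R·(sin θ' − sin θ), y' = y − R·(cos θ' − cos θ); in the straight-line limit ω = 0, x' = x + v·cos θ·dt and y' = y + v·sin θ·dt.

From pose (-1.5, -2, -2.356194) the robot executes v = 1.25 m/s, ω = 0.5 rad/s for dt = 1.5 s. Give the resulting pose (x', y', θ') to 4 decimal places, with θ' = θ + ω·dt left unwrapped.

(-2.2307, -3.6793, -1.6062)

θ' = -2.3562 + 0.5·1.5 = -1.6062
R = v/ω = 1.25/0.5 = 2.5000
x' = -1.5 + 2.5000·(sin -1.6062 − sin -2.3562) = -2.2307
y' = -2 − 2.5000·(cos -1.6062 − cos -2.3562) = -3.6793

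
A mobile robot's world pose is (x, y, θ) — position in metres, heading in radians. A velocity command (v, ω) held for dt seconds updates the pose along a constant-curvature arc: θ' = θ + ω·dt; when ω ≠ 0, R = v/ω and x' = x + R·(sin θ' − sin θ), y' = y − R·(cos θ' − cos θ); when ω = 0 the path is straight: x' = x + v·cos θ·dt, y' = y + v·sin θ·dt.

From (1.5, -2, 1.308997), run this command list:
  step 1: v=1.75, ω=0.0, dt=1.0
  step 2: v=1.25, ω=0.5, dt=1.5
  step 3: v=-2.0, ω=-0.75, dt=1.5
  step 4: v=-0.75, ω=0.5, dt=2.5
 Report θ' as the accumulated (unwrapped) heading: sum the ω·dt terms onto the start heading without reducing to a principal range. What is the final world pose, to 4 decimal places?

(1.5142, -3.0816, 2.1840)

step 1: θ'=1.3090 (straight) → pose (1.9529, -0.3096, 1.3090)
step 2: θ'=2.0590 (R=2.5000) → pose (1.7461, 1.5100, 2.0590)
step 3: θ'=0.9340 (R=2.6667) → pose (1.5349, -1.3264, 0.9340)
step 4: θ'=2.1840 (R=-1.5000) → pose (1.5142, -3.0816, 2.1840)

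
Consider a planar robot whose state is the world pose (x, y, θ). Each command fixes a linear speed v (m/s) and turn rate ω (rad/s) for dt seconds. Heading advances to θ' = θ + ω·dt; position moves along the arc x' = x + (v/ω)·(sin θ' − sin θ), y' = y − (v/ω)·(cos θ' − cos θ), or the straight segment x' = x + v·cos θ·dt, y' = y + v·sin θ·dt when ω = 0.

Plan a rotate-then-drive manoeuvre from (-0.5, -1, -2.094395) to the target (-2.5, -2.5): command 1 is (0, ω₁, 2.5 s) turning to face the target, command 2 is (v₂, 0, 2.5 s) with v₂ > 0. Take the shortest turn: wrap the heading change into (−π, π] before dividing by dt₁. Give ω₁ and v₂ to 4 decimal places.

heading to target = atan2(-2.5−-1, -2.5−-0.5) = -2.4981
Δθ = wrap(-2.4981 − -2.0944) = -0.4037; ω₁ = Δθ/dt₁ = -0.1615
distance = √((-2.5−-0.5)² + (-2.5−-1)²) = 2.5000; v₂ = distance/dt₂ = 1.0000

ω₁ = -0.1615, v₂ = 1.0000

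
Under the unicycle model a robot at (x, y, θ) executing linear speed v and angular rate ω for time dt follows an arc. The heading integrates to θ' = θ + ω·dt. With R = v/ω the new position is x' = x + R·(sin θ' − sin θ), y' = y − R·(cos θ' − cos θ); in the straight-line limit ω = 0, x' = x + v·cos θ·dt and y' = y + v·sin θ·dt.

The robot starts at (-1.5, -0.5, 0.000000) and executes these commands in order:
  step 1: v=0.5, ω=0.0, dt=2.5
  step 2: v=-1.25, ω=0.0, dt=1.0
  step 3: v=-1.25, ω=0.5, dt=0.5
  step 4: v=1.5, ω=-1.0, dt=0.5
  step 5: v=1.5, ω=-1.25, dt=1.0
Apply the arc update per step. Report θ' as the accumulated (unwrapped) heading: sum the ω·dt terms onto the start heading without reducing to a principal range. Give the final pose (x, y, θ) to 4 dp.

step 1: θ'=0.0000 (straight) → pose (-0.2500, -0.5000, 0.0000)
step 2: θ'=0.0000 (straight) → pose (-1.5000, -0.5000, 0.0000)
step 3: θ'=0.2500 (R=-2.5000) → pose (-2.1185, -0.5777, 0.2500)
step 4: θ'=-0.2500 (R=-1.5000) → pose (-1.3763, -0.5777, -0.2500)
step 5: θ'=-1.5000 (R=-1.2000) → pose (-0.4762, -1.6555, -1.5000)

(-0.4762, -1.6555, -1.5000)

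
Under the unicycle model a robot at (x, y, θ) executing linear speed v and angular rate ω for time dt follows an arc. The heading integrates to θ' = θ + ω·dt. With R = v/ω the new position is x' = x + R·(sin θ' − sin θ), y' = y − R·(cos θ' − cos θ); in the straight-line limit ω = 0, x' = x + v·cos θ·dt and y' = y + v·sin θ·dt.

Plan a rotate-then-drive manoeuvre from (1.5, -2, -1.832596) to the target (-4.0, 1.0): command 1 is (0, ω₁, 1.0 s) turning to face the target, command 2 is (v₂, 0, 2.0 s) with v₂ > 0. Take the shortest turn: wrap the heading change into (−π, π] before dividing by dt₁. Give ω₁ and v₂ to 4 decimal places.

heading to target = atan2(1−-2, -4−1.5) = 2.6422
Δθ = wrap(2.6422 − -1.8326) = -1.8083; ω₁ = Δθ/dt₁ = -1.8083
distance = √((-4−1.5)² + (1−-2)²) = 6.2650; v₂ = distance/dt₂ = 3.1325

ω₁ = -1.8083, v₂ = 3.1325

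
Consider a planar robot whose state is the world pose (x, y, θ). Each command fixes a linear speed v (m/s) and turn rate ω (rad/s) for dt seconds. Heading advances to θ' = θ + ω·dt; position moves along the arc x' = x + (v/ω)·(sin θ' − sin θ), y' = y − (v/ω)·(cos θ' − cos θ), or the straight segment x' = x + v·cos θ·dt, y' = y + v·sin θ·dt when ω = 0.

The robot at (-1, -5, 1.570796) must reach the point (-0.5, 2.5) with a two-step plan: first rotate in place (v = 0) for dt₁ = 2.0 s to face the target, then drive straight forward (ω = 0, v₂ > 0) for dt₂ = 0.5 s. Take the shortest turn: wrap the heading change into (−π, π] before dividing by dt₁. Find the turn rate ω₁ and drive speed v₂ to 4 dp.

heading to target = atan2(2.5−-5, -0.5−-1) = 1.5042
Δθ = wrap(1.5042 − 1.5708) = -0.0666; ω₁ = Δθ/dt₁ = -0.0333
distance = √((-0.5−-1)² + (2.5−-5)²) = 7.5166; v₂ = distance/dt₂ = 15.0333

ω₁ = -0.0333, v₂ = 15.0333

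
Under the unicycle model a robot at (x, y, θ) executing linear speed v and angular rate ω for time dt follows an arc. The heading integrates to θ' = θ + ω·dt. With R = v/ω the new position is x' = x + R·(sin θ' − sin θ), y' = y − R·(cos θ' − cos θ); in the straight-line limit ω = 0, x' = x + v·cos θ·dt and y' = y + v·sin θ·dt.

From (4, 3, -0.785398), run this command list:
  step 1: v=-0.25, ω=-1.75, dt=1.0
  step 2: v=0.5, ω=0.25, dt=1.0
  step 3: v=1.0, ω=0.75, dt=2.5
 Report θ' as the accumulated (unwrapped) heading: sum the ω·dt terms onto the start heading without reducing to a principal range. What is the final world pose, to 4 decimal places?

(4.1236, 0.7890, -0.4104)

step 1: θ'=-2.5354 (R=0.1429) → pose (4.0196, 3.2184, -2.5354)
step 2: θ'=-2.2854 (R=2.0000) → pose (3.6484, 2.8854, -2.2854)
step 3: θ'=-0.4104 (R=1.3333) → pose (4.1236, 0.7890, -0.4104)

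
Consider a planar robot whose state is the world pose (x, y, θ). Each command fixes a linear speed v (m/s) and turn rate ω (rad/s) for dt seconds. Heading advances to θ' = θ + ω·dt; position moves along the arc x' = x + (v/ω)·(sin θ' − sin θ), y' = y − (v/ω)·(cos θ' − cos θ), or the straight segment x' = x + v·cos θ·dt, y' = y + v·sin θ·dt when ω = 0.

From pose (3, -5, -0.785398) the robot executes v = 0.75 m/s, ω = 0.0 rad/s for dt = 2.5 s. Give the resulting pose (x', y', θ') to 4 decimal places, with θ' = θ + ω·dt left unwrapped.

θ' = -0.7854 + 0.0·2.5 = -0.7854
ω = 0 → straight: x' = 3 + 0.75·cos(-0.7854)·2.5 = 4.3258
y' = -5 + 0.75·sin(-0.7854)·2.5 = -6.3258

(4.3258, -6.3258, -0.7854)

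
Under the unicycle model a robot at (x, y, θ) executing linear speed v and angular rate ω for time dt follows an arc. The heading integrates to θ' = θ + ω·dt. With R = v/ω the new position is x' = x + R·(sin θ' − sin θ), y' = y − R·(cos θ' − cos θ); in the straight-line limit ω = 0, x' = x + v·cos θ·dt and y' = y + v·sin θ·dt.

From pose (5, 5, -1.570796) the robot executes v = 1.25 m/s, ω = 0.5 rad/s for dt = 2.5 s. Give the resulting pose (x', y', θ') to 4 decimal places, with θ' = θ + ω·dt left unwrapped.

(6.7117, 2.6275, -0.3208)

θ' = -1.5708 + 0.5·2.5 = -0.3208
R = v/ω = 1.25/0.5 = 2.5000
x' = 5 + 2.5000·(sin -0.3208 − sin -1.5708) = 6.7117
y' = 5 − 2.5000·(cos -0.3208 − cos -1.5708) = 2.6275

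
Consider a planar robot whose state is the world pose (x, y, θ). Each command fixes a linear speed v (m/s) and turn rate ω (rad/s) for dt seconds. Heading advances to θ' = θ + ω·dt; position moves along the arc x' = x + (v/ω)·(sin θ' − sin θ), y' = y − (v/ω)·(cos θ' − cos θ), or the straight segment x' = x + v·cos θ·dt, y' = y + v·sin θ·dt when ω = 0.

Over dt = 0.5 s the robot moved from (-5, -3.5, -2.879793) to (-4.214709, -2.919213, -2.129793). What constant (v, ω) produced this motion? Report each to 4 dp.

v = -2.0000, ω = 1.5000

Δθ = -2.129793 − -2.879793 = 0.750000
ω = Δθ/dt = 0.750000/0.5 = 1.5000
R = Δx/(sin θ' − sin θ) = -1.3333
v = R·ω = -1.3333·1.5000 = -2.0000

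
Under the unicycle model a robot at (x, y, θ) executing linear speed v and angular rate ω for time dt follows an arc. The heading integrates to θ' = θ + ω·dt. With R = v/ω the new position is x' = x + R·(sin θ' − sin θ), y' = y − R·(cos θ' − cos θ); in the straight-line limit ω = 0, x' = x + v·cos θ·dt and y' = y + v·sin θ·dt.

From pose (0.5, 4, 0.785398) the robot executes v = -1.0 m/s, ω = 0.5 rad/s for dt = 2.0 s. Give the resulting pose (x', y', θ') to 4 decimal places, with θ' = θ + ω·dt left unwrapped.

(-0.0399, 2.1599, 1.7854)

θ' = 0.7854 + 0.5·2.0 = 1.7854
R = v/ω = -1.0/0.5 = -2.0000
x' = 0.5 + -2.0000·(sin 1.7854 − sin 0.7854) = -0.0399
y' = 4 − -2.0000·(cos 1.7854 − cos 0.7854) = 2.1599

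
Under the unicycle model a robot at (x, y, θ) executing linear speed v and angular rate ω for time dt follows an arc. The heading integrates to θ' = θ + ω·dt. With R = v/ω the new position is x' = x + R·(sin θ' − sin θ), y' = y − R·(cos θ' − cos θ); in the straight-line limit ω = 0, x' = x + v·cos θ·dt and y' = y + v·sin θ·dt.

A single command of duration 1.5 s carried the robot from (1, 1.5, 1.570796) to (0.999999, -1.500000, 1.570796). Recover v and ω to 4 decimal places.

Δθ = 1.570796 − 1.570796 = 0.000000
ω = Δθ/dt = 0.000000/1.5 = 0.0000
ω = 0 → v = (Δx·cos θ + Δy·sin θ)/dt = -2.0000

v = -2.0000, ω = 0.0000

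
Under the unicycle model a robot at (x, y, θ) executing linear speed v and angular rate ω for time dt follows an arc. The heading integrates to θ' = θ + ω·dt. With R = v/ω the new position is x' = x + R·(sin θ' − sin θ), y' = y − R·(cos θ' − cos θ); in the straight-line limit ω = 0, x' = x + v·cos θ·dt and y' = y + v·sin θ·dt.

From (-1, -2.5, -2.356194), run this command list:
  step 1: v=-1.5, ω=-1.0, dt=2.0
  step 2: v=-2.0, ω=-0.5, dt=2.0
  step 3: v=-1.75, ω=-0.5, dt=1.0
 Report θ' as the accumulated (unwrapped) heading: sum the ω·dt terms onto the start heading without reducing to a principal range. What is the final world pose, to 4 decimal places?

(-0.4330, -7.9183, -5.8562)

step 1: θ'=-4.3562 (R=1.5000) → pose (1.4665, -3.0376, -4.3562)
step 2: θ'=-5.3562 (R=4.0000) → pose (0.9169, -6.8334, -5.3562)
step 3: θ'=-5.8562 (R=3.5000) → pose (-0.4330, -7.9183, -5.8562)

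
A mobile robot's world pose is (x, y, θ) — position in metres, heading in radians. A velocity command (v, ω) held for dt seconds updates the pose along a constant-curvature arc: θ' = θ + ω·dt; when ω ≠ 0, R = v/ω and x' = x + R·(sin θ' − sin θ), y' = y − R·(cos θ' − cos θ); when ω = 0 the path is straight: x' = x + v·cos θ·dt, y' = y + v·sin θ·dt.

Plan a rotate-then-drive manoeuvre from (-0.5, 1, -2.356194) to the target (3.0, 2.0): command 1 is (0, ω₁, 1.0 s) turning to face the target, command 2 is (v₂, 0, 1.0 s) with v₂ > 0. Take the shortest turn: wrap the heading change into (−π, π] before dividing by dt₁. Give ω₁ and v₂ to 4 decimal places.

heading to target = atan2(2−1, 3−-0.5) = 0.2783
Δθ = wrap(0.2783 − -2.3562) = 2.6345; ω₁ = Δθ/dt₁ = 2.6345
distance = √((3−-0.5)² + (2−1)²) = 3.6401; v₂ = distance/dt₂ = 3.6401

ω₁ = 2.6345, v₂ = 3.6401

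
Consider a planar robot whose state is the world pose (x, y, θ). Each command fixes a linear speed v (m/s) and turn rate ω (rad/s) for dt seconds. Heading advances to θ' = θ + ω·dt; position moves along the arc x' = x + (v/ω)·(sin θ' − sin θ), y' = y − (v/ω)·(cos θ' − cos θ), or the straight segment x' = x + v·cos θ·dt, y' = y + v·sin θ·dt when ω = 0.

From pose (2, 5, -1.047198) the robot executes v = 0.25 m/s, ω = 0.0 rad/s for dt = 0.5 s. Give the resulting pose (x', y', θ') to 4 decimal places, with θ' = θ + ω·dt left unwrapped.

θ' = -1.0472 + 0.0·0.5 = -1.0472
ω = 0 → straight: x' = 2 + 0.25·cos(-1.0472)·0.5 = 2.0625
y' = 5 + 0.25·sin(-1.0472)·0.5 = 4.8917

(2.0625, 4.8917, -1.0472)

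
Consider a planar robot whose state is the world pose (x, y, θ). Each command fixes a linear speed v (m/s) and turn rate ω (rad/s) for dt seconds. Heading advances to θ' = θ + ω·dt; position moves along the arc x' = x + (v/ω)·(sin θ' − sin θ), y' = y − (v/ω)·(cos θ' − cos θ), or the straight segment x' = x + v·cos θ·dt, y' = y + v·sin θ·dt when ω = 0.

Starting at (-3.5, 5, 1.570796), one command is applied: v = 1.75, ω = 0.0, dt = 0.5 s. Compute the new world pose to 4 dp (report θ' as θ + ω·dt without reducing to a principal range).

(-3.5000, 5.8750, 1.5708)

θ' = 1.5708 + 0.0·0.5 = 1.5708
ω = 0 → straight: x' = -3.5 + 1.75·cos(1.5708)·0.5 = -3.5000
y' = 5 + 1.75·sin(1.5708)·0.5 = 5.8750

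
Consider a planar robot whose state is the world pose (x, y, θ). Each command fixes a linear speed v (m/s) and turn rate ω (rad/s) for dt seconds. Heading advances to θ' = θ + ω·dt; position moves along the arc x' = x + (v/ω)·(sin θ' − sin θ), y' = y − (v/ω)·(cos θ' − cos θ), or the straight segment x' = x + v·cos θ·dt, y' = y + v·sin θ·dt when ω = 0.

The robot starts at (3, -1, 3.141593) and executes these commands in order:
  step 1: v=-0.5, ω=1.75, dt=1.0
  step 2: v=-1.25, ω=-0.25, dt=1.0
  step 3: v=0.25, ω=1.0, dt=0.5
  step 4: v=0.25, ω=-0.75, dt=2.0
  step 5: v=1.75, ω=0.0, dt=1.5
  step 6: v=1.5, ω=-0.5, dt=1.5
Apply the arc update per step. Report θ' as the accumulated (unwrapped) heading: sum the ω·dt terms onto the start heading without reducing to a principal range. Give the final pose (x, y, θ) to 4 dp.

(-1.3918, -1.5039, 2.8916)

step 1: θ'=4.8916 (R=-0.2857) → pose (3.2811, -0.6634, 4.8916)
step 2: θ'=4.6416 (R=5.0000) → pose (3.2136, 0.5816, 4.6416)
step 3: θ'=5.1416 (R=0.2500) → pose (3.2356, 0.4598, 5.1416)
step 4: θ'=3.6416 (R=-0.3333) → pose (3.0924, 0.0286, 3.6416)
step 5: θ'=3.6416 (straight) → pose (0.7887, -1.2299, 3.6416)
step 6: θ'=2.8916 (R=-3.0000) → pose (-1.3918, -1.5039, 2.8916)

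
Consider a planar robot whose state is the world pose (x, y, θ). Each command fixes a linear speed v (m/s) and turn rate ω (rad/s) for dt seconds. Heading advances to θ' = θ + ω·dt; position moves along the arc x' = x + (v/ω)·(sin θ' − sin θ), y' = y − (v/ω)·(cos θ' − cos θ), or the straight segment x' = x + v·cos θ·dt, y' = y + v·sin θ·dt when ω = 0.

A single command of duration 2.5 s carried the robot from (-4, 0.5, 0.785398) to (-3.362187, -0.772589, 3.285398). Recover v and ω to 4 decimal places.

Δθ = 3.285398 − 0.785398 = 2.500000
ω = Δθ/dt = 2.500000/2.5 = 1.0000
R = −Δy/(cos θ' − cos θ) = -0.7500
v = R·ω = -0.7500·1.0000 = -0.7500

v = -0.7500, ω = 1.0000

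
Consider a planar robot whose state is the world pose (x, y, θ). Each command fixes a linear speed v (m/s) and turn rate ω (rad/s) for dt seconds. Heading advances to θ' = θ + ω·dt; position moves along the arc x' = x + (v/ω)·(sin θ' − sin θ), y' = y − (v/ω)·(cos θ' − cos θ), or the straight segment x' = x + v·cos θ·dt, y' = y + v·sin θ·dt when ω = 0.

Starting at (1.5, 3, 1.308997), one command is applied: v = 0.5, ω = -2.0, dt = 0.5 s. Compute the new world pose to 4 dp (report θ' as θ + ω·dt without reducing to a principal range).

(1.6655, 3.1735, 0.3090)

θ' = 1.3090 + -2.0·0.5 = 0.3090
R = v/ω = 0.5/-2.0 = -0.2500
x' = 1.5 + -0.2500·(sin 0.3090 − sin 1.3090) = 1.6655
y' = 3 − -0.2500·(cos 0.3090 − cos 1.3090) = 3.1735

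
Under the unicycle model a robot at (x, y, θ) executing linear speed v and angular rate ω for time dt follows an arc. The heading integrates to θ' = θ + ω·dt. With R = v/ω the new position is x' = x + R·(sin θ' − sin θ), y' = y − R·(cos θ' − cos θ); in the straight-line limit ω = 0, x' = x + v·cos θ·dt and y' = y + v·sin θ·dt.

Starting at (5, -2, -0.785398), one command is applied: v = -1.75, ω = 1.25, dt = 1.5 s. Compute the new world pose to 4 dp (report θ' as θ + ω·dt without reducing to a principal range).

(2.7690, -2.3420, 1.0896)

θ' = -0.7854 + 1.25·1.5 = 1.0896
R = v/ω = -1.75/1.25 = -1.4000
x' = 5 + -1.4000·(sin 1.0896 − sin -0.7854) = 2.7690
y' = -2 − -1.4000·(cos 1.0896 − cos -0.7854) = -2.3420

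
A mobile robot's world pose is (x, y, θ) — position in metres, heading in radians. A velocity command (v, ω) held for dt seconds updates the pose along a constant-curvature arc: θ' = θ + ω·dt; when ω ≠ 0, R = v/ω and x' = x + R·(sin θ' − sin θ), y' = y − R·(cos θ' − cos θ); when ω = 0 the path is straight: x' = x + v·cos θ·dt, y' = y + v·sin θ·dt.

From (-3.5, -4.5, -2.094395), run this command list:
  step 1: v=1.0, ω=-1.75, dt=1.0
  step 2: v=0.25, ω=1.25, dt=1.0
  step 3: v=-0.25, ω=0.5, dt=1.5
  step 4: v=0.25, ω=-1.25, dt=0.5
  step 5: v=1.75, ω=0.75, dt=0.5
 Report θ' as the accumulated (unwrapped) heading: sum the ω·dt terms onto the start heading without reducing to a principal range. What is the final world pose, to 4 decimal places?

step 1: θ'=-3.8444 (R=-0.5714) → pose (-4.3642, -4.6503, -3.8444)
step 2: θ'=-2.5944 (R=0.2000) → pose (-4.5976, -4.6321, -2.5944)
step 3: θ'=-1.8444 (R=-0.5000) → pose (-4.3763, -4.3402, -1.8444)
step 4: θ'=-2.4694 (R=-0.2000) → pose (-4.4443, -4.4427, -2.4694)
step 5: θ'=-2.0944 (R=2.3333) → pose (-5.0121, -5.1017, -2.0944)

(-5.0121, -5.1017, -2.0944)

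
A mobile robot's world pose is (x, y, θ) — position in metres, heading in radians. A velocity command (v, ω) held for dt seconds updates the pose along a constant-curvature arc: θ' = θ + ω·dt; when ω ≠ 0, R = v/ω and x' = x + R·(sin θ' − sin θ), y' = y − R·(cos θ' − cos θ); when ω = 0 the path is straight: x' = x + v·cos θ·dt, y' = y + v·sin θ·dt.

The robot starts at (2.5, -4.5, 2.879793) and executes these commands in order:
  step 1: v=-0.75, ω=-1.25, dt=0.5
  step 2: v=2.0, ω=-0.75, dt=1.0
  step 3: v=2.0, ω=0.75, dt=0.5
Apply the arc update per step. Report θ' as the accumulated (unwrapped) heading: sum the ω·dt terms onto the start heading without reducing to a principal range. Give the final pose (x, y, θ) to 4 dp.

(2.0952, -1.8527, 1.8798)

step 1: θ'=2.2548 (R=0.6000) → pose (2.8097, -4.7004, 2.2548)
step 2: θ'=1.5048 (R=-2.6667) → pose (2.2157, -2.8395, 1.5048)
step 3: θ'=1.8798 (R=2.6667) → pose (2.0952, -1.8527, 1.8798)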